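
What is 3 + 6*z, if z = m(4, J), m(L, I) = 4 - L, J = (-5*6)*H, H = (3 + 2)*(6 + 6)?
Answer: 3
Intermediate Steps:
H = 60 (H = 5*12 = 60)
J = -1800 (J = -5*6*60 = -30*60 = -1800)
z = 0 (z = 4 - 1*4 = 4 - 4 = 0)
3 + 6*z = 3 + 6*0 = 3 + 0 = 3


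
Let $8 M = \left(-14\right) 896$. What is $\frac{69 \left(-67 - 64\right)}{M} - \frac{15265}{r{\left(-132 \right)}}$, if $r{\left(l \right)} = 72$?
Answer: $- \frac{2910589}{14112} \approx -206.25$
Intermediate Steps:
$M = -1568$ ($M = \frac{\left(-14\right) 896}{8} = \frac{1}{8} \left(-12544\right) = -1568$)
$\frac{69 \left(-67 - 64\right)}{M} - \frac{15265}{r{\left(-132 \right)}} = \frac{69 \left(-67 - 64\right)}{-1568} - \frac{15265}{72} = 69 \left(-131\right) \left(- \frac{1}{1568}\right) - \frac{15265}{72} = \left(-9039\right) \left(- \frac{1}{1568}\right) - \frac{15265}{72} = \frac{9039}{1568} - \frac{15265}{72} = - \frac{2910589}{14112}$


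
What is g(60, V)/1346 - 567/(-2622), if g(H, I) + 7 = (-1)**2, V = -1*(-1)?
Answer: 124575/588202 ≈ 0.21179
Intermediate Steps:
V = 1
g(H, I) = -6 (g(H, I) = -7 + (-1)**2 = -7 + 1 = -6)
g(60, V)/1346 - 567/(-2622) = -6/1346 - 567/(-2622) = -6*1/1346 - 567*(-1/2622) = -3/673 + 189/874 = 124575/588202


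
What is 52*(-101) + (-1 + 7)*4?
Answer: -5228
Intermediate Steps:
52*(-101) + (-1 + 7)*4 = -5252 + 6*4 = -5252 + 24 = -5228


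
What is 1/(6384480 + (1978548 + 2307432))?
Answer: 1/10670460 ≈ 9.3717e-8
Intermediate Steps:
1/(6384480 + (1978548 + 2307432)) = 1/(6384480 + 4285980) = 1/10670460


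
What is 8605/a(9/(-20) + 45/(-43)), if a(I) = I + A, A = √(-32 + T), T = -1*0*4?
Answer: -9524186100/25323569 - 25457032000*I*√2/25323569 ≈ -376.1 - 1421.7*I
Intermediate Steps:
T = 0 (T = 0*4 = 0)
A = 4*I*√2 (A = √(-32 + 0) = √(-32) = 4*I*√2 ≈ 5.6569*I)
a(I) = I + 4*I*√2
8605/a(9/(-20) + 45/(-43)) = 8605/((9/(-20) + 45/(-43)) + 4*I*√2) = 8605/((9*(-1/20) + 45*(-1/43)) + 4*I*√2) = 8605/((-9/20 - 45/43) + 4*I*√2) = 8605/(-1287/860 + 4*I*√2)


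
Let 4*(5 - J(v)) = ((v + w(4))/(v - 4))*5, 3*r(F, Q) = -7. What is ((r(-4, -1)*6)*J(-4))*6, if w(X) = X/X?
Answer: -3045/8 ≈ -380.63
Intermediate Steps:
r(F, Q) = -7/3 (r(F, Q) = (1/3)*(-7) = -7/3)
w(X) = 1
J(v) = 5 - 5*(1 + v)/(4*(-4 + v)) (J(v) = 5 - (v + 1)/(v - 4)*5/4 = 5 - (1 + v)/(-4 + v)*5/4 = 5 - 5*(1 + v)/(4*(-4 + v)))
((r(-4, -1)*6)*J(-4))*6 = ((-7/3*6)*(5*(-17 + 3*(-4))/(4*(-4 - 4))))*6 = -35*(-17 - 12)/(2*(-8))*6 = -35*(-1)*(-29)/(2*8)*6 = -14*145/32*6 = -1015/16*6 = -3045/8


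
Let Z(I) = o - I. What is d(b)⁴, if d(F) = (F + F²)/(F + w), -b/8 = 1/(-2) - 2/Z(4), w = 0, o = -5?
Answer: 707281/6561 ≈ 107.80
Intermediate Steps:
Z(I) = -5 - I
b = 20/9 (b = -8*(1/(-2) - 2/(-5 - 1*4)) = -8*(1*(-½) - 2/(-5 - 4)) = -8*(-½ - 2/(-9)) = -8*(-½ - 2*(-⅑)) = -8*(-½ + 2/9) = -8*(-5/18) = 20/9 ≈ 2.2222)
d(F) = (F + F²)/F (d(F) = (F + F²)/(F + 0) = (F + F²)/F)
d(b)⁴ = (1 + 20/9)⁴ = (29/9)⁴ = 707281/6561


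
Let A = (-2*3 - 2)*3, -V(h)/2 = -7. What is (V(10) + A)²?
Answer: 100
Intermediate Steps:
V(h) = 14 (V(h) = -2*(-7) = 14)
A = -24 (A = (-6 - 2)*3 = -8*3 = -24)
(V(10) + A)² = (14 - 24)² = (-10)² = 100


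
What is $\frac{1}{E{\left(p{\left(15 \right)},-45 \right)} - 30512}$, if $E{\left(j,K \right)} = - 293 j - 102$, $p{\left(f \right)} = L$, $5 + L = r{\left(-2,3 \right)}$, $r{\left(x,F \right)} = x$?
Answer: $- \frac{1}{28563} \approx -3.501 \cdot 10^{-5}$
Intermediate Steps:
$L = -7$ ($L = -5 - 2 = -7$)
$p{\left(f \right)} = -7$
$E{\left(j,K \right)} = -102 - 293 j$
$\frac{1}{E{\left(p{\left(15 \right)},-45 \right)} - 30512} = \frac{1}{\left(-102 - -2051\right) - 30512} = \frac{1}{\left(-102 + 2051\right) - 30512} = \frac{1}{1949 - 30512} = \frac{1}{-28563} = - \frac{1}{28563}$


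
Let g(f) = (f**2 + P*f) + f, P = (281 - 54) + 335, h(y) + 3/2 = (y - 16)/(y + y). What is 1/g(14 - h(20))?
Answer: 25/222684 ≈ 0.00011227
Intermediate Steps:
h(y) = -3/2 + (-16 + y)/(2*y) (h(y) = -3/2 + (y - 16)/(y + y) = -3/2 + (-16 + y)/((2*y)) = -3/2 + (-16 + y)*(1/(2*y)) = -3/2 + (-16 + y)/(2*y))
P = 562 (P = 227 + 335 = 562)
g(f) = f**2 + 563*f (g(f) = (f**2 + 562*f) + f = f**2 + 563*f)
1/g(14 - h(20)) = 1/((14 - (-8 - 1*20)/20)*(563 + (14 - (-8 - 1*20)/20))) = 1/((14 - (-8 - 20)/20)*(563 + (14 - (-8 - 20)/20))) = 1/((14 - (-28)/20)*(563 + (14 - (-28)/20))) = 1/((14 - 1*(-7/5))*(563 + (14 - 1*(-7/5)))) = 1/((14 + 7/5)*(563 + (14 + 7/5))) = 1/(77*(563 + 77/5)/5) = 1/((77/5)*(2892/5)) = 1/(222684/25) = 25/222684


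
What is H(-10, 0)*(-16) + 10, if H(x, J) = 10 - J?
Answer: -150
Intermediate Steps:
H(-10, 0)*(-16) + 10 = (10 - 1*0)*(-16) + 10 = (10 + 0)*(-16) + 10 = 10*(-16) + 10 = -160 + 10 = -150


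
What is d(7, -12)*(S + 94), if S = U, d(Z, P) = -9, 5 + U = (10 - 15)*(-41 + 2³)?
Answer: -2286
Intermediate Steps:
U = 160 (U = -5 + (10 - 15)*(-41 + 2³) = -5 - 5*(-41 + 8) = -5 - 5*(-33) = -5 + 165 = 160)
S = 160
d(7, -12)*(S + 94) = -9*(160 + 94) = -9*254 = -2286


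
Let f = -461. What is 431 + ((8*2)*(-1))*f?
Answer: 7807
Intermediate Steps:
431 + ((8*2)*(-1))*f = 431 + ((8*2)*(-1))*(-461) = 431 + (16*(-1))*(-461) = 431 - 16*(-461) = 431 + 7376 = 7807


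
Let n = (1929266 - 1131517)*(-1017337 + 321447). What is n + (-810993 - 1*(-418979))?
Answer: -555145943624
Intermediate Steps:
n = -555145551610 (n = 797749*(-695890) = -555145551610)
n + (-810993 - 1*(-418979)) = -555145551610 + (-810993 - 1*(-418979)) = -555145551610 + (-810993 + 418979) = -555145551610 - 392014 = -555145943624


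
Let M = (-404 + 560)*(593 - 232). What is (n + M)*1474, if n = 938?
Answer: 84392396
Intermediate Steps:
M = 56316 (M = 156*361 = 56316)
(n + M)*1474 = (938 + 56316)*1474 = 57254*1474 = 84392396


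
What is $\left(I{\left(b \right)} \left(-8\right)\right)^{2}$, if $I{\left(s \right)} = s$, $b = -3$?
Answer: $576$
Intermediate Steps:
$\left(I{\left(b \right)} \left(-8\right)\right)^{2} = \left(\left(-3\right) \left(-8\right)\right)^{2} = 24^{2} = 576$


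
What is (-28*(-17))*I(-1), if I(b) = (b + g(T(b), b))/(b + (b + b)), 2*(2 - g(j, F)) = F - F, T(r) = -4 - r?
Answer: -476/3 ≈ -158.67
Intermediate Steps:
g(j, F) = 2 (g(j, F) = 2 - (F - F)/2 = 2 - 1/2*0 = 2 + 0 = 2)
I(b) = (2 + b)/(3*b) (I(b) = (b + 2)/(b + (b + b)) = (2 + b)/(b + 2*b) = (2 + b)/((3*b)) = (2 + b)*(1/(3*b)) = (2 + b)/(3*b))
(-28*(-17))*I(-1) = (-28*(-17))*((1/3)*(2 - 1)/(-1)) = 476*((1/3)*(-1)*1) = 476*(-1/3) = -476/3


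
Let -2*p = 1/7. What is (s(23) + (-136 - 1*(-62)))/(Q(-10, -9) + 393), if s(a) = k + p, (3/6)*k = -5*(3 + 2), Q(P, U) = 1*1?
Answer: -1737/5516 ≈ -0.31490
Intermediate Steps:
Q(P, U) = 1
p = -1/14 (p = -½/7 = -½*⅐ = -1/14 ≈ -0.071429)
k = -50 (k = 2*(-5*(3 + 2)) = 2*(-5*5) = 2*(-25) = -50)
s(a) = -701/14 (s(a) = -50 - 1/14 = -701/14)
(s(23) + (-136 - 1*(-62)))/(Q(-10, -9) + 393) = (-701/14 + (-136 - 1*(-62)))/(1 + 393) = (-701/14 + (-136 + 62))/394 = (-701/14 - 74)*(1/394) = -1737/14*1/394 = -1737/5516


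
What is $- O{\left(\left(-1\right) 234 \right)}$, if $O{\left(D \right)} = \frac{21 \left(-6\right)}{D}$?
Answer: $- \frac{7}{13} \approx -0.53846$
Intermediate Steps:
$O{\left(D \right)} = - \frac{126}{D}$
$- O{\left(\left(-1\right) 234 \right)} = - \frac{-126}{\left(-1\right) 234} = - \frac{-126}{-234} = - \frac{\left(-126\right) \left(-1\right)}{234} = \left(-1\right) \frac{7}{13} = - \frac{7}{13}$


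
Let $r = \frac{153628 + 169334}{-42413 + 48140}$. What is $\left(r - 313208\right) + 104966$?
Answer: $- \frac{397426324}{1909} \approx -2.0819 \cdot 10^{5}$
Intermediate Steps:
$r = \frac{107654}{1909}$ ($r = \frac{322962}{5727} = 322962 \cdot \frac{1}{5727} = \frac{107654}{1909} \approx 56.393$)
$\left(r - 313208\right) + 104966 = \left(\frac{107654}{1909} - 313208\right) + 104966 = - \frac{597806418}{1909} + 104966 = - \frac{397426324}{1909}$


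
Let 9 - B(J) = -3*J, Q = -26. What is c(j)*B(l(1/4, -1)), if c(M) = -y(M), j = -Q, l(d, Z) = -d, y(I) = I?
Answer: -429/2 ≈ -214.50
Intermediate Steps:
j = 26 (j = -1*(-26) = 26)
c(M) = -M
B(J) = 9 + 3*J (B(J) = 9 - (-3)*J = 9 + 3*J)
c(j)*B(l(1/4, -1)) = (-1*26)*(9 + 3*(-1/4)) = -26*(9 + 3*(-1*¼)) = -26*(9 + 3*(-¼)) = -26*(9 - ¾) = -26*33/4 = -429/2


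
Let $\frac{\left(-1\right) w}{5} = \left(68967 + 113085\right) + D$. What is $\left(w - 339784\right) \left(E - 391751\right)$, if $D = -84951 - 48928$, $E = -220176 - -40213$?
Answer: $331965162386$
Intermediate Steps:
$E = -179963$ ($E = -220176 + 40213 = -179963$)
$D = -133879$ ($D = -84951 - 48928 = -133879$)
$w = -240865$ ($w = - 5 \left(\left(68967 + 113085\right) - 133879\right) = - 5 \left(182052 - 133879\right) = \left(-5\right) 48173 = -240865$)
$\left(w - 339784\right) \left(E - 391751\right) = \left(-240865 - 339784\right) \left(-179963 - 391751\right) = \left(-580649\right) \left(-571714\right) = 331965162386$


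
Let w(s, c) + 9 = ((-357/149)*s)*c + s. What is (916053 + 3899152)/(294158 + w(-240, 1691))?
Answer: 717465545/188677321 ≈ 3.8026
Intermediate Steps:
w(s, c) = -9 + s - 357*c*s/149 (w(s, c) = -9 + (((-357/149)*s)*c + s) = -9 + (((-357*1/149)*s)*c + s) = -9 + ((-357*s/149)*c + s) = -9 + (-357*c*s/149 + s) = -9 + (s - 357*c*s/149) = -9 + s - 357*c*s/149)
(916053 + 3899152)/(294158 + w(-240, 1691)) = (916053 + 3899152)/(294158 + (-9 - 240 - 357/149*1691*(-240))) = 4815205/(294158 + (-9 - 240 + 144884880/149)) = 4815205/(294158 + 144847779/149) = 4815205/(188677321/149) = 4815205*(149/188677321) = 717465545/188677321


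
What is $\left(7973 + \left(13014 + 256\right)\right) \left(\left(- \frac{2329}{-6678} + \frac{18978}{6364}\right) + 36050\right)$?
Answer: $\frac{1356208890345455}{1770783} \approx 7.6588 \cdot 10^{8}$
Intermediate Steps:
$\left(7973 + \left(13014 + 256\right)\right) \left(\left(- \frac{2329}{-6678} + \frac{18978}{6364}\right) + 36050\right) = \left(7973 + 13270\right) \left(\left(\left(-2329\right) \left(- \frac{1}{6678}\right) + 18978 \cdot \frac{1}{6364}\right) + 36050\right) = 21243 \left(\left(\frac{2329}{6678} + \frac{9489}{3182}\right) + 36050\right) = 21243 \left(\frac{17694605}{5312349} + 36050\right) = 21243 \cdot \frac{191527876055}{5312349} = \frac{1356208890345455}{1770783}$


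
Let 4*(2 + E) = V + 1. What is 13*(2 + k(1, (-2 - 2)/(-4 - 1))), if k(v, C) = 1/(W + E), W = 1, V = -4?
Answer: 130/7 ≈ 18.571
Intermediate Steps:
E = -11/4 (E = -2 + (-4 + 1)/4 = -2 + (¼)*(-3) = -2 - ¾ = -11/4 ≈ -2.7500)
k(v, C) = -4/7 (k(v, C) = 1/(1 - 11/4) = 1/(-7/4) = -4/7)
13*(2 + k(1, (-2 - 2)/(-4 - 1))) = 13*(2 - 4/7) = 13*(10/7) = 130/7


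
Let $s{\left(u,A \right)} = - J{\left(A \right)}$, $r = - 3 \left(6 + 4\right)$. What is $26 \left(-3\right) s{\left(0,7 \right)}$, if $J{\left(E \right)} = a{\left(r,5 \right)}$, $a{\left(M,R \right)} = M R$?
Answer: $-11700$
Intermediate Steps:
$r = -30$ ($r = \left(-3\right) 10 = -30$)
$J{\left(E \right)} = -150$ ($J{\left(E \right)} = \left(-30\right) 5 = -150$)
$s{\left(u,A \right)} = 150$ ($s{\left(u,A \right)} = \left(-1\right) \left(-150\right) = 150$)
$26 \left(-3\right) s{\left(0,7 \right)} = 26 \left(-3\right) 150 = \left(-78\right) 150 = -11700$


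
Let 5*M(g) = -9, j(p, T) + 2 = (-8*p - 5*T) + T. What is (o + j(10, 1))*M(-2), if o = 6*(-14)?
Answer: 306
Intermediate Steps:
j(p, T) = -2 - 8*p - 4*T (j(p, T) = -2 + ((-8*p - 5*T) + T) = -2 + (-8*p - 4*T) = -2 - 8*p - 4*T)
M(g) = -9/5 (M(g) = (1/5)*(-9) = -9/5)
o = -84
(o + j(10, 1))*M(-2) = (-84 + (-2 - 8*10 - 4*1))*(-9/5) = (-84 + (-2 - 80 - 4))*(-9/5) = (-84 - 86)*(-9/5) = -170*(-9/5) = 306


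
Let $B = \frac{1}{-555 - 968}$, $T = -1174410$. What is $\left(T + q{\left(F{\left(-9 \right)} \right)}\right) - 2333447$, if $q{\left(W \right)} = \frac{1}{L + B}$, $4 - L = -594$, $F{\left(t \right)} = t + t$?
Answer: $- \frac{3194791284798}{910753} \approx -3.5079 \cdot 10^{6}$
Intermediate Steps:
$F{\left(t \right)} = 2 t$
$B = - \frac{1}{1523}$ ($B = \frac{1}{-1523} = - \frac{1}{1523} \approx -0.0006566$)
$L = 598$ ($L = 4 - -594 = 4 + 594 = 598$)
$q{\left(W \right)} = \frac{1523}{910753}$ ($q{\left(W \right)} = \frac{1}{598 - \frac{1}{1523}} = \frac{1}{\frac{910753}{1523}} = \frac{1523}{910753}$)
$\left(T + q{\left(F{\left(-9 \right)} \right)}\right) - 2333447 = \left(-1174410 + \frac{1523}{910753}\right) - 2333447 = - \frac{1069597429207}{910753} - 2333447 = - \frac{3194791284798}{910753}$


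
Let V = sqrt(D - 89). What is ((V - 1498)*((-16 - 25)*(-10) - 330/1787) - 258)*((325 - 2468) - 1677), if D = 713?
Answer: 4192474318120/1787 - 11190155200*sqrt(39)/1787 ≈ 2.3070e+9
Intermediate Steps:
V = 4*sqrt(39) (V = sqrt(713 - 89) = sqrt(624) = 4*sqrt(39) ≈ 24.980)
((V - 1498)*((-16 - 25)*(-10) - 330/1787) - 258)*((325 - 2468) - 1677) = ((4*sqrt(39) - 1498)*((-16 - 25)*(-10) - 330/1787) - 258)*((325 - 2468) - 1677) = ((-1498 + 4*sqrt(39))*(-41*(-10) - 330*1/1787) - 258)*(-2143 - 1677) = ((-1498 + 4*sqrt(39))*(410 - 330/1787) - 258)*(-3820) = ((-1498 + 4*sqrt(39))*(732340/1787) - 258)*(-3820) = ((-1097045320/1787 + 2929360*sqrt(39)/1787) - 258)*(-3820) = (-1097506366/1787 + 2929360*sqrt(39)/1787)*(-3820) = 4192474318120/1787 - 11190155200*sqrt(39)/1787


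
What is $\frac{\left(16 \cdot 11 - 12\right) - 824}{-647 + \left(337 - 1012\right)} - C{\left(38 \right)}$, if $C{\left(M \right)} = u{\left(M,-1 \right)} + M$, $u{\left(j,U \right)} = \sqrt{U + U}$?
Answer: $- \frac{24788}{661} - i \sqrt{2} \approx -37.501 - 1.4142 i$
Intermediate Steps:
$u{\left(j,U \right)} = \sqrt{2} \sqrt{U}$ ($u{\left(j,U \right)} = \sqrt{2 U} = \sqrt{2} \sqrt{U}$)
$C{\left(M \right)} = M + i \sqrt{2}$ ($C{\left(M \right)} = \sqrt{2} \sqrt{-1} + M = \sqrt{2} i + M = i \sqrt{2} + M = M + i \sqrt{2}$)
$\frac{\left(16 \cdot 11 - 12\right) - 824}{-647 + \left(337 - 1012\right)} - C{\left(38 \right)} = \frac{\left(16 \cdot 11 - 12\right) - 824}{-647 + \left(337 - 1012\right)} - \left(38 + i \sqrt{2}\right) = \frac{\left(176 - 12\right) - 824}{-647 + \left(337 - 1012\right)} - \left(38 + i \sqrt{2}\right) = \frac{164 - 824}{-647 - 675} - \left(38 + i \sqrt{2}\right) = - \frac{660}{-1322} - \left(38 + i \sqrt{2}\right) = \left(-660\right) \left(- \frac{1}{1322}\right) - \left(38 + i \sqrt{2}\right) = \frac{330}{661} - \left(38 + i \sqrt{2}\right) = - \frac{24788}{661} - i \sqrt{2}$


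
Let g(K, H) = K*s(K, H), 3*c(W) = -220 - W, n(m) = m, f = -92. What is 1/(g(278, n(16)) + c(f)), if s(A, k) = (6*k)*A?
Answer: 3/22257664 ≈ 1.3479e-7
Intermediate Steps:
s(A, k) = 6*A*k
c(W) = -220/3 - W/3 (c(W) = (-220 - W)/3 = -220/3 - W/3)
g(K, H) = 6*H*K² (g(K, H) = K*(6*K*H) = K*(6*H*K) = 6*H*K²)
1/(g(278, n(16)) + c(f)) = 1/(6*16*278² + (-220/3 - ⅓*(-92))) = 1/(6*16*77284 + (-220/3 + 92/3)) = 1/(7419264 - 128/3) = 1/(22257664/3) = 3/22257664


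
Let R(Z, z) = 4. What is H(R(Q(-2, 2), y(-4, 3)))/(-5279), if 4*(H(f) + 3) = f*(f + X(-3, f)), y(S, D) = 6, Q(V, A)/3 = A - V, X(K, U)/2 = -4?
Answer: 7/5279 ≈ 0.0013260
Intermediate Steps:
X(K, U) = -8 (X(K, U) = 2*(-4) = -8)
Q(V, A) = -3*V + 3*A (Q(V, A) = 3*(A - V) = -3*V + 3*A)
H(f) = -3 + f*(-8 + f)/4 (H(f) = -3 + (f*(f - 8))/4 = -3 + (f*(-8 + f))/4 = -3 + f*(-8 + f)/4)
H(R(Q(-2, 2), y(-4, 3)))/(-5279) = (-3 - 2*4 + (1/4)*4**2)/(-5279) = (-3 - 8 + (1/4)*16)*(-1/5279) = (-3 - 8 + 4)*(-1/5279) = -7*(-1/5279) = 7/5279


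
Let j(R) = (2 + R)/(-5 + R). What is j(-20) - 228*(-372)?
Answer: 2120418/25 ≈ 84817.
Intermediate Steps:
j(R) = (2 + R)/(-5 + R)
j(-20) - 228*(-372) = (2 - 20)/(-5 - 20) - 228*(-372) = -18/(-25) + 84816 = -1/25*(-18) + 84816 = 18/25 + 84816 = 2120418/25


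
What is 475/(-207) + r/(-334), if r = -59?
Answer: -146437/69138 ≈ -2.1180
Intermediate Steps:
475/(-207) + r/(-334) = 475/(-207) - 59/(-334) = 475*(-1/207) - 59*(-1/334) = -475/207 + 59/334 = -146437/69138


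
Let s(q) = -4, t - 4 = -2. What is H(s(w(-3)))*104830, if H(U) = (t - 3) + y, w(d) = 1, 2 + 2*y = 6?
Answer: 104830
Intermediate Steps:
y = 2 (y = -1 + (½)*6 = -1 + 3 = 2)
t = 2 (t = 4 - 2 = 2)
H(U) = 1 (H(U) = (2 - 3) + 2 = -1 + 2 = 1)
H(s(w(-3)))*104830 = 1*104830 = 104830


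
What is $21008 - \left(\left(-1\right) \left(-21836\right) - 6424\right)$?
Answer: $5596$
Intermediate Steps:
$21008 - \left(\left(-1\right) \left(-21836\right) - 6424\right) = 21008 - \left(21836 - 6424\right) = 21008 - 15412 = 5596$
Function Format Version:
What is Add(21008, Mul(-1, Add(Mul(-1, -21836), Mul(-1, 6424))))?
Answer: 5596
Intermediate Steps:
Add(21008, Mul(-1, Add(Mul(-1, -21836), Mul(-1, 6424)))) = Add(21008, Mul(-1, Add(21836, -6424))) = Add(21008, Mul(-1, 15412)) = Add(21008, -15412) = 5596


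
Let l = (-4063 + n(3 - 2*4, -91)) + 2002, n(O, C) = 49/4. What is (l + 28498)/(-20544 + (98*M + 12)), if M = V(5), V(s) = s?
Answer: -105797/80168 ≈ -1.3197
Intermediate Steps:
M = 5
n(O, C) = 49/4 (n(O, C) = 49*(¼) = 49/4)
l = -8195/4 (l = (-4063 + 49/4) + 2002 = -16203/4 + 2002 = -8195/4 ≈ -2048.8)
(l + 28498)/(-20544 + (98*M + 12)) = (-8195/4 + 28498)/(-20544 + (98*5 + 12)) = 105797/(4*(-20544 + (490 + 12))) = 105797/(4*(-20544 + 502)) = (105797/4)/(-20042) = (105797/4)*(-1/20042) = -105797/80168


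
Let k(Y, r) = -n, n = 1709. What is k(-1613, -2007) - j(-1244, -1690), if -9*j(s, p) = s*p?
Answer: 2086979/9 ≈ 2.3189e+5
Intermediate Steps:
j(s, p) = -p*s/9 (j(s, p) = -s*p/9 = -p*s/9)
k(Y, r) = -1709 (k(Y, r) = -1*1709 = -1709)
k(-1613, -2007) - j(-1244, -1690) = -1709 - (-1)*(-1690)*(-1244)/9 = -1709 - 1*(-2102360/9) = -1709 + 2102360/9 = 2086979/9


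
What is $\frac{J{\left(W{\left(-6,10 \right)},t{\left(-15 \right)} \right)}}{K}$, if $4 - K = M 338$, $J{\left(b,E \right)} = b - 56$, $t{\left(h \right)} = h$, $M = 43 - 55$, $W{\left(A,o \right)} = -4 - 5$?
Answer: $- \frac{13}{812} \approx -0.01601$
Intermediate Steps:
$W{\left(A,o \right)} = -9$ ($W{\left(A,o \right)} = -4 - 5 = -9$)
$M = -12$ ($M = 43 - 55 = -12$)
$J{\left(b,E \right)} = -56 + b$ ($J{\left(b,E \right)} = b + \left(-156 + 100\right) = b - 56 = -56 + b$)
$K = 4060$ ($K = 4 - \left(-12\right) 338 = 4 - -4056 = 4 + 4056 = 4060$)
$\frac{J{\left(W{\left(-6,10 \right)},t{\left(-15 \right)} \right)}}{K} = \frac{-56 - 9}{4060} = \left(-65\right) \frac{1}{4060} = - \frac{13}{812}$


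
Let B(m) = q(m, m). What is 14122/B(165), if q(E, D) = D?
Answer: 14122/165 ≈ 85.588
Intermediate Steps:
B(m) = m
14122/B(165) = 14122/165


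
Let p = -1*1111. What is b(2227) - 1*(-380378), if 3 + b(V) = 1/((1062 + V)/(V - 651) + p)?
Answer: 664761226049/1747647 ≈ 3.8038e+5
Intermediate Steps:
p = -1111
b(V) = -3 + 1/(-1111 + (1062 + V)/(-651 + V)) (b(V) = -3 + 1/((1062 + V)/(V - 651) - 1111) = -3 + 1/((1062 + V)/(-651 + V) - 1111) = -3 + 1/(-1111 + (1062 + V)/(-651 + V)))
b(2227) - 1*(-380378) = (-2173620 + 3331*2227)/(3*(241441 - 370*2227)) - 1*(-380378) = (-2173620 + 7418137)/(3*(241441 - 823990)) + 380378 = (1/3)*5244517/(-582549) + 380378 = (1/3)*(-1/582549)*5244517 + 380378 = -5244517/1747647 + 380378 = 664761226049/1747647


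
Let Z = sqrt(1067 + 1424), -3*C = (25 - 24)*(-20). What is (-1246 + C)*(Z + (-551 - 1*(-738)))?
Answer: -695266/3 - 3718*sqrt(2491)/3 ≈ -2.9361e+5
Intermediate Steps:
C = 20/3 (C = -(25 - 24)*(-20)/3 = -(-20)/3 = -1/3*(-20) = 20/3 ≈ 6.6667)
Z = sqrt(2491) ≈ 49.910
(-1246 + C)*(Z + (-551 - 1*(-738))) = (-1246 + 20/3)*(sqrt(2491) + (-551 - 1*(-738))) = -3718*(sqrt(2491) + (-551 + 738))/3 = -3718*(sqrt(2491) + 187)/3 = -3718*(187 + sqrt(2491))/3 = -695266/3 - 3718*sqrt(2491)/3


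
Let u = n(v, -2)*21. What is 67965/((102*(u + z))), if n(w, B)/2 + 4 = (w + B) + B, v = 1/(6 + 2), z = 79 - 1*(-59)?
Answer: -45310/13107 ≈ -3.4569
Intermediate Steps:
z = 138 (z = 79 + 59 = 138)
v = 1/8 ≈ 0.12500
n(w, B) = -8 + 2*w + 4*B (n(w, B) = -8 + 2*((w + B) + B) = -8 + 2*((B + w) + B) = -8 + 2*(w + 2*B) = -8 + (2*w + 4*B) = -8 + 2*w + 4*B)
u = -1323/4 (u = (-8 + 2*(1/8) + 4*(-2))*21 = (-8 + 1/4 - 8)*21 = -63/4*21 = -1323/4 ≈ -330.75)
67965/((102*(u + z))) = 67965/((102*(-1323/4 + 138))) = 67965/((102*(-771/4))) = 67965/(-39321/2) = 67965*(-2/39321) = -45310/13107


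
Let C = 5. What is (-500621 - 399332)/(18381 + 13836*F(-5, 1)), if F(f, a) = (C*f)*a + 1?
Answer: 899953/313683 ≈ 2.8690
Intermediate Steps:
F(f, a) = 1 + 5*a*f (F(f, a) = (5*f)*a + 1 = 5*a*f + 1 = 1 + 5*a*f)
(-500621 - 399332)/(18381 + 13836*F(-5, 1)) = (-500621 - 399332)/(18381 + 13836*(1 + 5*1*(-5))) = -899953/(18381 + 13836*(1 - 25)) = -899953/(18381 + 13836*(-24)) = -899953/(18381 - 332064) = -899953/(-313683) = -899953*(-1/313683) = 899953/313683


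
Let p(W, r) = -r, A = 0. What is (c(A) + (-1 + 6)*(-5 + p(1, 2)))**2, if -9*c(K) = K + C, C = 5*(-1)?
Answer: 96100/81 ≈ 1186.4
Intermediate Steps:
C = -5
c(K) = 5/9 - K/9 (c(K) = -(K - 5)/9 = -(-5 + K)/9 = 5/9 - K/9)
(c(A) + (-1 + 6)*(-5 + p(1, 2)))**2 = ((5/9 - 1/9*0) + (-1 + 6)*(-5 - 1*2))**2 = ((5/9 + 0) + 5*(-5 - 2))**2 = (5/9 + 5*(-7))**2 = (5/9 - 35)**2 = (-310/9)**2 = 96100/81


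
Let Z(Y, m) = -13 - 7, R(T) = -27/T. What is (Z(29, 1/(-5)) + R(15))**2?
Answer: 11881/25 ≈ 475.24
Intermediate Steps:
Z(Y, m) = -20
(Z(29, 1/(-5)) + R(15))**2 = (-20 - 27/15)**2 = (-20 - 27*1/15)**2 = (-20 - 9/5)**2 = (-109/5)**2 = 11881/25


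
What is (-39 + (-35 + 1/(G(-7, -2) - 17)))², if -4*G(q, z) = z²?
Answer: 1776889/324 ≈ 5484.2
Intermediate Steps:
G(q, z) = -z²/4
(-39 + (-35 + 1/(G(-7, -2) - 17)))² = (-39 + (-35 + 1/(-¼*(-2)² - 17)))² = (-39 + (-35 + 1/(-¼*4 - 17)))² = (-39 + (-35 + 1/(-1 - 17)))² = (-39 + (-35 + 1/(-18)))² = (-39 + (-35 - 1/18))² = (-39 - 631/18)² = (-1333/18)² = 1776889/324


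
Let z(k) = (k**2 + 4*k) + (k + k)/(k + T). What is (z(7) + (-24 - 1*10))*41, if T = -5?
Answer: 2050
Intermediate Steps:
z(k) = k**2 + 4*k + 2*k/(-5 + k) (z(k) = (k**2 + 4*k) + (k + k)/(k - 5) = (k**2 + 4*k) + (2*k)/(-5 + k) = (k**2 + 4*k) + 2*k/(-5 + k) = k**2 + 4*k + 2*k/(-5 + k))
(z(7) + (-24 - 1*10))*41 = (7*(-18 + 7**2 - 1*7)/(-5 + 7) + (-24 - 1*10))*41 = (7*(-18 + 49 - 7)/2 + (-24 - 10))*41 = (7*(1/2)*24 - 34)*41 = (84 - 34)*41 = 50*41 = 2050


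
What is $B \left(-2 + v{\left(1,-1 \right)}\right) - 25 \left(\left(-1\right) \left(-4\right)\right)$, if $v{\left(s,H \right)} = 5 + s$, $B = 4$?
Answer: $-84$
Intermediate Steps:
$B \left(-2 + v{\left(1,-1 \right)}\right) - 25 \left(\left(-1\right) \left(-4\right)\right) = 4 \left(-2 + \left(5 + 1\right)\right) - 25 \left(\left(-1\right) \left(-4\right)\right) = 4 \left(-2 + 6\right) - 100 = 4 \cdot 4 - 100 = 16 - 100 = -84$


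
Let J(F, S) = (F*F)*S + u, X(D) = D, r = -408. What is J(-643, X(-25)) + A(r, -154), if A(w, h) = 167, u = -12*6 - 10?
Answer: -10336140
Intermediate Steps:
u = -82 (u = -72 - 10 = -82)
J(F, S) = -82 + S*F² (J(F, S) = (F*F)*S - 82 = F²*S - 82 = S*F² - 82 = -82 + S*F²)
J(-643, X(-25)) + A(r, -154) = (-82 - 25*(-643)²) + 167 = (-82 - 25*413449) + 167 = (-82 - 10336225) + 167 = -10336307 + 167 = -10336140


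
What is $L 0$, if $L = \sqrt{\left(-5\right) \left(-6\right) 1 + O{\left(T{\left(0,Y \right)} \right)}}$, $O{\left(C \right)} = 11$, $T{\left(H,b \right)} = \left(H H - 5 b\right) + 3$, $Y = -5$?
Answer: $0$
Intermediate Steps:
$T{\left(H,b \right)} = 3 + H^{2} - 5 b$ ($T{\left(H,b \right)} = \left(H^{2} - 5 b\right) + 3 = 3 + H^{2} - 5 b$)
$L = \sqrt{41}$ ($L = \sqrt{\left(-5\right) \left(-6\right) 1 + 11} = \sqrt{30 \cdot 1 + 11} = \sqrt{30 + 11} = \sqrt{41} \approx 6.4031$)
$L 0 = \sqrt{41} \cdot 0 = 0$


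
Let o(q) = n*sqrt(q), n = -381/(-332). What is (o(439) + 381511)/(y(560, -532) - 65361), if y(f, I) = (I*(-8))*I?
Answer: -381511/2329553 - 381*sqrt(439)/773411596 ≈ -0.16378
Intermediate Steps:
y(f, I) = -8*I**2 (y(f, I) = (-8*I)*I = -8*I**2)
n = 381/332 (n = -381*(-1/332) = 381/332 ≈ 1.1476)
o(q) = 381*sqrt(q)/332
(o(439) + 381511)/(y(560, -532) - 65361) = (381*sqrt(439)/332 + 381511)/(-8*(-532)**2 - 65361) = (381511 + 381*sqrt(439)/332)/(-8*283024 - 65361) = (381511 + 381*sqrt(439)/332)/(-2264192 - 65361) = (381511 + 381*sqrt(439)/332)/(-2329553) = (381511 + 381*sqrt(439)/332)*(-1/2329553) = -381511/2329553 - 381*sqrt(439)/773411596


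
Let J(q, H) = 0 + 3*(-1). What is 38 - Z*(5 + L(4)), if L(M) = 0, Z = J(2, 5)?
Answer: 53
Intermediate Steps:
J(q, H) = -3 (J(q, H) = 0 - 3 = -3)
Z = -3
38 - Z*(5 + L(4)) = 38 - (-3)*(5 + 0) = 38 - (-3)*5 = 38 - 1*(-15) = 38 + 15 = 53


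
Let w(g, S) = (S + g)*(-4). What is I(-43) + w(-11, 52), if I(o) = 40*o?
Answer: -1884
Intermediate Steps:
w(g, S) = -4*S - 4*g
I(-43) + w(-11, 52) = 40*(-43) + (-4*52 - 4*(-11)) = -1720 + (-208 + 44) = -1720 - 164 = -1884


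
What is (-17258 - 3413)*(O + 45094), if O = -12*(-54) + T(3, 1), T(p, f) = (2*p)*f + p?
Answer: -945718921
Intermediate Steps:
T(p, f) = p + 2*f*p (T(p, f) = 2*f*p + p = p + 2*f*p)
O = 657 (O = -12*(-54) + 3*(1 + 2*1) = 648 + 3*(1 + 2) = 648 + 3*3 = 648 + 9 = 657)
(-17258 - 3413)*(O + 45094) = (-17258 - 3413)*(657 + 45094) = -20671*45751 = -945718921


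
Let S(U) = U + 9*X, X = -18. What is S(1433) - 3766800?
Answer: -3765529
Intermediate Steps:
S(U) = -162 + U (S(U) = U + 9*(-18) = U - 162 = -162 + U)
S(1433) - 3766800 = (-162 + 1433) - 3766800 = 1271 - 3766800 = -3765529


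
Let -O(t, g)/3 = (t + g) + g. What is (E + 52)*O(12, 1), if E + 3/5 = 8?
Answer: -12474/5 ≈ -2494.8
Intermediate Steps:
E = 37/5 (E = -⅗ + 8 = 37/5 ≈ 7.4000)
O(t, g) = -6*g - 3*t (O(t, g) = -3*((t + g) + g) = -3*((g + t) + g) = -3*(t + 2*g) = -6*g - 3*t)
(E + 52)*O(12, 1) = (37/5 + 52)*(-6*1 - 3*12) = 297*(-6 - 36)/5 = (297/5)*(-42) = -12474/5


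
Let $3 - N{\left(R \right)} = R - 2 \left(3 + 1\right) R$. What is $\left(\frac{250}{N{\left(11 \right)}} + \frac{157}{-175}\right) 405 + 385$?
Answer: $\frac{360439}{280} \approx 1287.3$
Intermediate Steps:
$N{\left(R \right)} = 3 + 7 R$ ($N{\left(R \right)} = 3 - \left(R - 2 \left(3 + 1\right) R\right) = 3 - \left(R - 2 \cdot 4 R\right) = 3 - \left(R - 8 R\right) = 3 - - 7 R = 3 + 7 R$)
$\left(\frac{250}{N{\left(11 \right)}} + \frac{157}{-175}\right) 405 + 385 = \left(\frac{250}{3 + 7 \cdot 11} + \frac{157}{-175}\right) 405 + 385 = \left(\frac{250}{3 + 77} + 157 \left(- \frac{1}{175}\right)\right) 405 + 385 = \left(\frac{250}{80} - \frac{157}{175}\right) 405 + 385 = \left(250 \cdot \frac{1}{80} - \frac{157}{175}\right) 405 + 385 = \left(\frac{25}{8} - \frac{157}{175}\right) 405 + 385 = \frac{3119}{1400} \cdot 405 + 385 = \frac{252639}{280} + 385 = \frac{360439}{280}$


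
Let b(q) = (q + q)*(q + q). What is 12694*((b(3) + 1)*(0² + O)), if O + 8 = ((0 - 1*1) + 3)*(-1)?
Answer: -4696780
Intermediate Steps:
b(q) = 4*q² (b(q) = (2*q)*(2*q) = 4*q²)
O = -10 (O = -8 + ((0 - 1*1) + 3)*(-1) = -8 + ((0 - 1) + 3)*(-1) = -8 + (-1 + 3)*(-1) = -8 + 2*(-1) = -8 - 2 = -10)
12694*((b(3) + 1)*(0² + O)) = 12694*((4*3² + 1)*(0² - 10)) = 12694*((4*9 + 1)*(0 - 10)) = 12694*((36 + 1)*(-10)) = 12694*(37*(-10)) = 12694*(-370) = -4696780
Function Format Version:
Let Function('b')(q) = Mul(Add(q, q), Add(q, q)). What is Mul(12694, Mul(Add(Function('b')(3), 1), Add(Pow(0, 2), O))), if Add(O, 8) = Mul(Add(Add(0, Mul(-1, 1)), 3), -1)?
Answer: -4696780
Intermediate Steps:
Function('b')(q) = Mul(4, Pow(q, 2)) (Function('b')(q) = Mul(Mul(2, q), Mul(2, q)) = Mul(4, Pow(q, 2)))
O = -10 (O = Add(-8, Mul(Add(Add(0, Mul(-1, 1)), 3), -1)) = Add(-8, Mul(Add(Add(0, -1), 3), -1)) = Add(-8, Mul(Add(-1, 3), -1)) = Add(-8, Mul(2, -1)) = Add(-8, -2) = -10)
Mul(12694, Mul(Add(Function('b')(3), 1), Add(Pow(0, 2), O))) = Mul(12694, Mul(Add(Mul(4, Pow(3, 2)), 1), Add(Pow(0, 2), -10))) = Mul(12694, Mul(Add(Mul(4, 9), 1), Add(0, -10))) = Mul(12694, Mul(Add(36, 1), -10)) = Mul(12694, Mul(37, -10)) = Mul(12694, -370) = -4696780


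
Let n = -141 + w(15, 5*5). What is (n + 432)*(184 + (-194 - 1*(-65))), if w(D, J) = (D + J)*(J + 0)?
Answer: 71005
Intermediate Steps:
w(D, J) = J*(D + J) (w(D, J) = (D + J)*J = J*(D + J))
n = 859 (n = -141 + (5*5)*(15 + 5*5) = -141 + 25*(15 + 25) = -141 + 25*40 = -141 + 1000 = 859)
(n + 432)*(184 + (-194 - 1*(-65))) = (859 + 432)*(184 + (-194 - 1*(-65))) = 1291*(184 + (-194 + 65)) = 1291*(184 - 129) = 1291*55 = 71005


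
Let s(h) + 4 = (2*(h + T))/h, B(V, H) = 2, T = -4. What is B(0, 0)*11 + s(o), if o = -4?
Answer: 22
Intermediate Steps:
s(h) = -4 + (-8 + 2*h)/h (s(h) = -4 + (2*(h - 4))/h = -4 + (2*(-4 + h))/h = -4 + (-8 + 2*h)/h)
B(0, 0)*11 + s(o) = 2*11 + (-2 - 8/(-4)) = 22 + (-2 - 8*(-¼)) = 22 + (-2 + 2) = 22 + 0 = 22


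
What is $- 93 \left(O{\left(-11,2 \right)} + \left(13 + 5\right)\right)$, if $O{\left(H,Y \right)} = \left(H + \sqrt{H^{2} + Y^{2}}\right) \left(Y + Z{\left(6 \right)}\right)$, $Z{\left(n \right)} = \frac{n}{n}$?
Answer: $1395 - 1395 \sqrt{5} \approx -1724.3$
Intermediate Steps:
$Z{\left(n \right)} = 1$
$O{\left(H,Y \right)} = \left(1 + Y\right) \left(H + \sqrt{H^{2} + Y^{2}}\right)$ ($O{\left(H,Y \right)} = \left(H + \sqrt{H^{2} + Y^{2}}\right) \left(Y + 1\right) = \left(H + \sqrt{H^{2} + Y^{2}}\right) \left(1 + Y\right) = \left(1 + Y\right) \left(H + \sqrt{H^{2} + Y^{2}}\right)$)
$- 93 \left(O{\left(-11,2 \right)} + \left(13 + 5\right)\right) = - 93 \left(\left(-11 + \sqrt{\left(-11\right)^{2} + 2^{2}} - 22 + 2 \sqrt{\left(-11\right)^{2} + 2^{2}}\right) + \left(13 + 5\right)\right) = - 93 \left(\left(-11 + \sqrt{121 + 4} - 22 + 2 \sqrt{121 + 4}\right) + 18\right) = - 93 \left(\left(-11 + \sqrt{125} - 22 + 2 \sqrt{125}\right) + 18\right) = - 93 \left(\left(-11 + 5 \sqrt{5} - 22 + 2 \cdot 5 \sqrt{5}\right) + 18\right) = - 93 \left(\left(-11 + 5 \sqrt{5} - 22 + 10 \sqrt{5}\right) + 18\right) = - 93 \left(\left(-33 + 15 \sqrt{5}\right) + 18\right) = - 93 \left(-15 + 15 \sqrt{5}\right) = 1395 - 1395 \sqrt{5}$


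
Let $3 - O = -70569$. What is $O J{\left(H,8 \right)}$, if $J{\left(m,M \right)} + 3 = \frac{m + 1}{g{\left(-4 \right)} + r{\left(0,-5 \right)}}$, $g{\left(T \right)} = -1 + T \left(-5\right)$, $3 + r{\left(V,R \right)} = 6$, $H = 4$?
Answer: $- \frac{2152446}{11} \approx -1.9568 \cdot 10^{5}$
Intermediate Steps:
$r{\left(V,R \right)} = 3$ ($r{\left(V,R \right)} = -3 + 6 = 3$)
$g{\left(T \right)} = -1 - 5 T$
$J{\left(m,M \right)} = - \frac{65}{22} + \frac{m}{22}$ ($J{\left(m,M \right)} = -3 + \frac{m + 1}{\left(-1 - -20\right) + 3} = -3 + \frac{1 + m}{\left(-1 + 20\right) + 3} = -3 + \frac{1 + m}{19 + 3} = -3 + \frac{1 + m}{22} = -3 + \left(1 + m\right) \frac{1}{22} = -3 + \left(\frac{1}{22} + \frac{m}{22}\right) = - \frac{65}{22} + \frac{m}{22}$)
$O = 70572$ ($O = 3 - -70569 = 3 + 70569 = 70572$)
$O J{\left(H,8 \right)} = 70572 \left(- \frac{65}{22} + \frac{1}{22} \cdot 4\right) = 70572 \left(- \frac{65}{22} + \frac{2}{11}\right) = 70572 \left(- \frac{61}{22}\right) = - \frac{2152446}{11}$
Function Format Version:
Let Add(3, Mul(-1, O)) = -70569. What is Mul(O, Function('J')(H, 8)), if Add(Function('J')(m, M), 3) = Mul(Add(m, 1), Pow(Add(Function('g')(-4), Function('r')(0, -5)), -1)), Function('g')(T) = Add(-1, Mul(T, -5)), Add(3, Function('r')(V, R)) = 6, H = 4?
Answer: Rational(-2152446, 11) ≈ -1.9568e+5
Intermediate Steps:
Function('r')(V, R) = 3 (Function('r')(V, R) = Add(-3, 6) = 3)
Function('g')(T) = Add(-1, Mul(-5, T))
Function('J')(m, M) = Add(Rational(-65, 22), Mul(Rational(1, 22), m)) (Function('J')(m, M) = Add(-3, Mul(Add(m, 1), Pow(Add(Add(-1, Mul(-5, -4)), 3), -1))) = Add(-3, Mul(Add(1, m), Pow(Add(Add(-1, 20), 3), -1))) = Add(-3, Mul(Add(1, m), Pow(Add(19, 3), -1))) = Add(-3, Mul(Add(1, m), Pow(22, -1))) = Add(-3, Mul(Add(1, m), Rational(1, 22))) = Add(-3, Add(Rational(1, 22), Mul(Rational(1, 22), m))) = Add(Rational(-65, 22), Mul(Rational(1, 22), m)))
O = 70572 (O = Add(3, Mul(-1, -70569)) = Add(3, 70569) = 70572)
Mul(O, Function('J')(H, 8)) = Mul(70572, Add(Rational(-65, 22), Mul(Rational(1, 22), 4))) = Mul(70572, Add(Rational(-65, 22), Rational(2, 11))) = Mul(70572, Rational(-61, 22)) = Rational(-2152446, 11)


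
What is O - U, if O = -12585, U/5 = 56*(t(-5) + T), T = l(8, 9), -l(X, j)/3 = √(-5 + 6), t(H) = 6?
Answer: -13425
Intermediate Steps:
l(X, j) = -3 (l(X, j) = -3*√(-5 + 6) = -3*√1 = -3*1 = -3)
T = -3
U = 840 (U = 5*(56*(6 - 3)) = 5*(56*3) = 5*168 = 840)
O - U = -12585 - 1*840 = -12585 - 840 = -13425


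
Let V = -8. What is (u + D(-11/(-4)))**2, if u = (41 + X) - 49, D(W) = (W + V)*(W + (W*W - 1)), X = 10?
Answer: 9006001/4096 ≈ 2198.7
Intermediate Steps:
D(W) = (-8 + W)*(-1 + W + W**2) (D(W) = (W - 8)*(W + (W*W - 1)) = (-8 + W)*(W + (W**2 - 1)) = (-8 + W)*(W + (-1 + W**2)) = (-8 + W)*(-1 + W + W**2))
u = 2 (u = (41 + 10) - 49 = 51 - 49 = 2)
(u + D(-11/(-4)))**2 = (2 + (8 + (-11/(-4))**3 - (-99)/(-4) - 7*(-11/(-4))**2))**2 = (2 + (8 + (-11*(-1/4))**3 - (-99)*(-1)/4 - 7*(-11*(-1/4))**2))**2 = (2 + (8 + (11/4)**3 - 9*11/4 - 7*(11/4)**2))**2 = (2 + (8 + 1331/64 - 99/4 - 7*121/16))**2 = (2 + (8 + 1331/64 - 99/4 - 847/16))**2 = (2 - 3129/64)**2 = (-3001/64)**2 = 9006001/4096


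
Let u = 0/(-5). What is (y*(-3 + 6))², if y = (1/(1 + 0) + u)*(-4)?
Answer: 144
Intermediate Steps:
u = 0 (u = 0*(-⅕) = 0)
y = -4 (y = (1/(1 + 0) + 0)*(-4) = (1/1 + 0)*(-4) = (1 + 0)*(-4) = 1*(-4) = -4)
(y*(-3 + 6))² = (-4*(-3 + 6))² = (-4*3)² = (-12)² = 144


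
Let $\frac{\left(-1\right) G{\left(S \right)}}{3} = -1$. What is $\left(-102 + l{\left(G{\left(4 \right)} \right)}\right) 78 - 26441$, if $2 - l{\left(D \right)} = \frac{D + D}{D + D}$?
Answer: $-34319$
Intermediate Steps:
$G{\left(S \right)} = 3$ ($G{\left(S \right)} = \left(-3\right) \left(-1\right) = 3$)
$l{\left(D \right)} = 1$ ($l{\left(D \right)} = 2 - \frac{D + D}{D + D} = 2 - \frac{2 D}{2 D} = 2 - 2 D \frac{1}{2 D} = 2 - 1 = 1$)
$\left(-102 + l{\left(G{\left(4 \right)} \right)}\right) 78 - 26441 = \left(-102 + 1\right) 78 - 26441 = \left(-101\right) 78 - 26441 = -7878 - 26441 = -34319$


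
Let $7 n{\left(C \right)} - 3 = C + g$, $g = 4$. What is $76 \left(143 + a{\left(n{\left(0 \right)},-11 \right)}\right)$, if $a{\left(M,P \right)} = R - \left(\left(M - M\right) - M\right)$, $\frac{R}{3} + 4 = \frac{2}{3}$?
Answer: $10184$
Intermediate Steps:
$n{\left(C \right)} = 1 + \frac{C}{7}$ ($n{\left(C \right)} = \frac{3}{7} + \frac{C + 4}{7} = \frac{3}{7} + \frac{4 + C}{7} = \frac{3}{7} + \left(\frac{4}{7} + \frac{C}{7}\right) = 1 + \frac{C}{7}$)
$R = -10$ ($R = -12 + 3 \cdot \frac{2}{3} = -12 + 2 = -10$)
$a{\left(M,P \right)} = -10 + M$ ($a{\left(M,P \right)} = -10 - \left(\left(M - M\right) - M\right) = -10 - \left(0 - M\right) = -10 - - M = -10 + M$)
$76 \left(143 + a{\left(n{\left(0 \right)},-11 \right)}\right) = 76 \left(143 + \left(-10 + \left(1 + \frac{1}{7} \cdot 0\right)\right)\right) = 76 \left(143 + \left(-10 + \left(1 + 0\right)\right)\right) = 76 \left(143 + \left(-10 + 1\right)\right) = 76 \left(143 - 9\right) = 76 \cdot 134 = 10184$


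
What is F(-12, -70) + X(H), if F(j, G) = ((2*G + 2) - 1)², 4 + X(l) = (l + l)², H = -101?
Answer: 60121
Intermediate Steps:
X(l) = -4 + 4*l² (X(l) = -4 + (l + l)² = -4 + (2*l)² = -4 + 4*l²)
F(j, G) = (1 + 2*G)² (F(j, G) = ((2 + 2*G) - 1)² = (1 + 2*G)²)
F(-12, -70) + X(H) = (1 + 2*(-70))² + (-4 + 4*(-101)²) = (1 - 140)² + (-4 + 4*10201) = (-139)² + (-4 + 40804) = 19321 + 40800 = 60121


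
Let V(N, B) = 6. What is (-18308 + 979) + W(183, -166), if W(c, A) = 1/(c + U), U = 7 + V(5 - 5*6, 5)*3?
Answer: -3604431/208 ≈ -17329.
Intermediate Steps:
U = 25 (U = 7 + 6*3 = 7 + 18 = 25)
W(c, A) = 1/(25 + c) (W(c, A) = 1/(c + 25) = 1/(25 + c))
(-18308 + 979) + W(183, -166) = (-18308 + 979) + 1/(25 + 183) = -17329 + 1/208 = -3604431/208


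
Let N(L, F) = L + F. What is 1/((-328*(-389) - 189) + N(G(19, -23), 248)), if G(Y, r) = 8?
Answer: 1/127659 ≈ 7.8334e-6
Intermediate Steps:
N(L, F) = F + L
1/((-328*(-389) - 189) + N(G(19, -23), 248)) = 1/((-328*(-389) - 189) + (248 + 8)) = 1/((127592 - 189) + 256) = 1/(127403 + 256) = 1/127659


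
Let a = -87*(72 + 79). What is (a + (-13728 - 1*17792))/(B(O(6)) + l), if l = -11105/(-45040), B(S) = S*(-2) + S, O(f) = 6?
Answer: 402270256/51827 ≈ 7761.8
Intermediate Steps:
B(S) = -S (B(S) = -2*S + S = -S)
l = 2221/9008 (l = -11105*(-1/45040) = 2221/9008 ≈ 0.24656)
a = -13137 (a = -87*151 = -13137)
(a + (-13728 - 1*17792))/(B(O(6)) + l) = (-13137 + (-13728 - 1*17792))/(-1*6 + 2221/9008) = (-13137 + (-13728 - 17792))/(-6 + 2221/9008) = (-13137 - 31520)/(-51827/9008) = -44657*(-9008/51827) = 402270256/51827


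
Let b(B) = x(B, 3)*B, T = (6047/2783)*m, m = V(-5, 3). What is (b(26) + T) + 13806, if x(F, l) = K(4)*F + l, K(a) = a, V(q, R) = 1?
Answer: 46170451/2783 ≈ 16590.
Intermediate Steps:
m = 1
T = 6047/2783 (T = (6047/2783)*1 = 6047/2783 ≈ 2.1728)
x(F, l) = l + 4*F (x(F, l) = 4*F + l = l + 4*F)
b(B) = B*(3 + 4*B) (b(B) = (3 + 4*B)*B = B*(3 + 4*B))
(b(26) + T) + 13806 = (26*(3 + 4*26) + 6047/2783) + 13806 = (26*(3 + 104) + 6047/2783) + 13806 = (26*107 + 6047/2783) + 13806 = (2782 + 6047/2783) + 13806 = 7748353/2783 + 13806 = 46170451/2783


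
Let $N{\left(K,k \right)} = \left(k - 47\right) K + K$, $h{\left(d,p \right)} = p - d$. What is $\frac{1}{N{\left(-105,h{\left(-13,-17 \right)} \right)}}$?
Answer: $\frac{1}{5250} \approx 0.00019048$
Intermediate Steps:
$N{\left(K,k \right)} = K + K \left(-47 + k\right)$ ($N{\left(K,k \right)} = \left(k - 47\right) K + K = \left(-47 + k\right) K + K = K \left(-47 + k\right) + K = K + K \left(-47 + k\right)$)
$\frac{1}{N{\left(-105,h{\left(-13,-17 \right)} \right)}} = \frac{1}{\left(-105\right) \left(-46 - 4\right)} = \frac{1}{\left(-105\right) \left(-50\right)} = \frac{1}{5250}$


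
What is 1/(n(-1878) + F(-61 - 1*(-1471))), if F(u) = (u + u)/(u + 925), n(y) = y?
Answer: -467/876462 ≈ -0.00053282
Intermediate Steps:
F(u) = 2*u/(925 + u) (F(u) = (2*u)/(925 + u) = 2*u/(925 + u))
1/(n(-1878) + F(-61 - 1*(-1471))) = 1/(-1878 + 2*(-61 - 1*(-1471))/(925 + (-61 - 1*(-1471)))) = 1/(-1878 + 2*(-61 + 1471)/(925 + (-61 + 1471))) = 1/(-1878 + 2*1410/(925 + 1410)) = 1/(-1878 + 2*1410/2335) = 1/(-1878 + 2*1410*(1/2335)) = 1/(-1878 + 564/467) = 1/(-876462/467) = -467/876462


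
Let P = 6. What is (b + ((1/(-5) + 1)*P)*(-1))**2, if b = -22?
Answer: 17956/25 ≈ 718.24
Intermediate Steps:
(b + ((1/(-5) + 1)*P)*(-1))**2 = (-22 + ((1/(-5) + 1)*6)*(-1))**2 = (-22 + ((-1/5 + 1)*6)*(-1))**2 = (-22 + ((4/5)*6)*(-1))**2 = (-22 + (24/5)*(-1))**2 = (-22 - 24/5)**2 = (-134/5)**2 = 17956/25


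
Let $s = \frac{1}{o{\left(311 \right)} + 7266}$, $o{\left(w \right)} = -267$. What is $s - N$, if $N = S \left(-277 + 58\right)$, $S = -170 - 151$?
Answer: $- \frac{492022700}{6999} \approx -70299.0$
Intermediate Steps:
$S = -321$ ($S = -170 - 151 = -321$)
$s = \frac{1}{6999}$ ($s = \frac{1}{-267 + 7266} = \frac{1}{6999} \approx 0.00014288$)
$N = 70299$ ($N = - 321 \left(-277 + 58\right) = \left(-321\right) \left(-219\right) = 70299$)
$s - N = \frac{1}{6999} - 70299 = - \frac{492022700}{6999}$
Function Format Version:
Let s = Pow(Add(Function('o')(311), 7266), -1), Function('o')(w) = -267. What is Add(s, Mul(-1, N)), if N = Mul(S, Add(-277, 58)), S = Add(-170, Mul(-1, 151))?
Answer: Rational(-492022700, 6999) ≈ -70299.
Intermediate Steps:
S = -321 (S = Add(-170, -151) = -321)
s = Rational(1, 6999) (s = Pow(Add(-267, 7266), -1) = Pow(6999, -1) = Rational(1, 6999) ≈ 0.00014288)
N = 70299 (N = Mul(-321, Add(-277, 58)) = Mul(-321, -219) = 70299)
Add(s, Mul(-1, N)) = Add(Rational(1, 6999), Mul(-1, 70299)) = Add(Rational(1, 6999), -70299) = Rational(-492022700, 6999)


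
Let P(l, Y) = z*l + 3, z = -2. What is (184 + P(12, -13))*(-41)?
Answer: -6683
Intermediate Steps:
P(l, Y) = 3 - 2*l (P(l, Y) = -2*l + 3 = 3 - 2*l)
(184 + P(12, -13))*(-41) = (184 + (3 - 2*12))*(-41) = (184 + (3 - 24))*(-41) = (184 - 21)*(-41) = 163*(-41) = -6683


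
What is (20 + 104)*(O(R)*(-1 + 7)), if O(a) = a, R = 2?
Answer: 1488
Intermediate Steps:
(20 + 104)*(O(R)*(-1 + 7)) = (20 + 104)*(2*(-1 + 7)) = 124*(2*6) = 124*12 = 1488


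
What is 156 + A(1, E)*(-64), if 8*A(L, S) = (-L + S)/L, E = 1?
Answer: 156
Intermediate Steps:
A(L, S) = (S - L)/(8*L) (A(L, S) = ((-L + S)/L)/8 = ((S - L)/L)/8 = (S - L)/(8*L))
156 + A(1, E)*(-64) = 156 + ((1/8)*(1 - 1*1)/1)*(-64) = 156 + ((1/8)*1*(1 - 1))*(-64) = 156 + ((1/8)*1*0)*(-64) = 156 + 0*(-64) = 156 + 0 = 156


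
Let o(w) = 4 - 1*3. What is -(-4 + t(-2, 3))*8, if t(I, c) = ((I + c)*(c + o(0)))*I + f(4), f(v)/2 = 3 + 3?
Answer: 0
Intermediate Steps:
o(w) = 1 (o(w) = 4 - 3 = 1)
f(v) = 12 (f(v) = 2*(3 + 3) = 2*6 = 12)
t(I, c) = 12 + I*(1 + c)*(I + c) (t(I, c) = ((I + c)*(c + 1))*I + 12 = ((I + c)*(1 + c))*I + 12 = ((1 + c)*(I + c))*I + 12 = I*(1 + c)*(I + c) + 12 = 12 + I*(1 + c)*(I + c))
-(-4 + t(-2, 3))*8 = -(-4 + (12 + (-2)² - 2*3 - 2*3² + 3*(-2)²))*8 = -(-4 + (12 + 4 - 6 - 2*9 + 3*4))*8 = -(-4 + (12 + 4 - 6 - 18 + 12))*8 = -(-4 + 4)*8 = -0*8 = -1*0 = 0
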